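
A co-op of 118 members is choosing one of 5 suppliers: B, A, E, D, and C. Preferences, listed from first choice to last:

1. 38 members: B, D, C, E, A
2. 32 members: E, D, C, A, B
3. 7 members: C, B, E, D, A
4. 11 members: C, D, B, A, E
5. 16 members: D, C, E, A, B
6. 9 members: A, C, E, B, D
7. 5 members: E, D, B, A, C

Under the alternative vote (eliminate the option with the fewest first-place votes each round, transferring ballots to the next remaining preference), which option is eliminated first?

Round 1: B 38, A 9, E 37, D 16, C 18. Eliminate A.

A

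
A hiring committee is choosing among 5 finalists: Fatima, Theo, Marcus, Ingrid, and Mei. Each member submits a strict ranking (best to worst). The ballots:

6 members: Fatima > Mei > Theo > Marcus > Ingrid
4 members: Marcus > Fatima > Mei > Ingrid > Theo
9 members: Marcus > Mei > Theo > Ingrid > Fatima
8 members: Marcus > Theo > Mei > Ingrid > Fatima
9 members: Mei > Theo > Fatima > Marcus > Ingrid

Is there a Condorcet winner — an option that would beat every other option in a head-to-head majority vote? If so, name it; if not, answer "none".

Marcus

Marcus vs Fatima: 21–15 for Marcus.
Marcus vs Theo: 21–15 for Marcus.
Marcus vs Ingrid: 36–0 for Marcus.
Marcus vs Mei: 21–15 for Marcus.
Marcus beats every other option head-to-head.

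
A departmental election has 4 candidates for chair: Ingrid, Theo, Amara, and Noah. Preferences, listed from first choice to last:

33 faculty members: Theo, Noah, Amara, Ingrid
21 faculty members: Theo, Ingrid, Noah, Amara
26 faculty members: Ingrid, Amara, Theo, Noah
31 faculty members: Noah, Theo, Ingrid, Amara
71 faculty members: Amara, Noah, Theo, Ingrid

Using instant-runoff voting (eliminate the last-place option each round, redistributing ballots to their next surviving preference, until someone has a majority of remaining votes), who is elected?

Round 1: Ingrid 26, Theo 54, Amara 71, Noah 31. Eliminate Ingrid.
Round 2: Theo 54, Amara 97, Noah 31. Amara has a majority.

Amara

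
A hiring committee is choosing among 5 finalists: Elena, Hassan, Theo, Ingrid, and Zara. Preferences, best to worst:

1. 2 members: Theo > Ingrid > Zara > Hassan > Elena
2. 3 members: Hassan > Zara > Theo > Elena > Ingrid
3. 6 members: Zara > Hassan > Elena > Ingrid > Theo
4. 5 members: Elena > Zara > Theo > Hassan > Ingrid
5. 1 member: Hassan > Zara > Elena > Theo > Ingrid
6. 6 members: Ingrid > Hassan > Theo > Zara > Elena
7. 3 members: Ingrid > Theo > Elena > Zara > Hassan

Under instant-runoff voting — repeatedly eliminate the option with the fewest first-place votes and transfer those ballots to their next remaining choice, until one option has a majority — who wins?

Zara

Round 1: Elena 5, Hassan 4, Theo 2, Ingrid 9, Zara 6. Eliminate Theo.
Round 2: Elena 5, Hassan 4, Ingrid 11, Zara 6. Eliminate Hassan.
Round 3: Elena 5, Ingrid 11, Zara 10. Eliminate Elena.
Round 4: Ingrid 11, Zara 15. Zara has a majority.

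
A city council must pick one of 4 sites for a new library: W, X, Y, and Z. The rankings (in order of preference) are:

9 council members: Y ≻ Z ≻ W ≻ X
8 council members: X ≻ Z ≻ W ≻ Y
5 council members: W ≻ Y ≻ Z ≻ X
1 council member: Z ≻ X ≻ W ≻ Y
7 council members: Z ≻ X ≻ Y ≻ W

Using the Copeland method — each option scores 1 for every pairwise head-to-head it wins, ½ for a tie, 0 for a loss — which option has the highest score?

W: loses to X, Y, and Z → score 0.
X: beats W and Y; loses to Z → score 2.
Y: beats W; loses to X and Z → score 1.
Z: beats W, X, and Y → score 3.
Z has the best pairwise record.

Z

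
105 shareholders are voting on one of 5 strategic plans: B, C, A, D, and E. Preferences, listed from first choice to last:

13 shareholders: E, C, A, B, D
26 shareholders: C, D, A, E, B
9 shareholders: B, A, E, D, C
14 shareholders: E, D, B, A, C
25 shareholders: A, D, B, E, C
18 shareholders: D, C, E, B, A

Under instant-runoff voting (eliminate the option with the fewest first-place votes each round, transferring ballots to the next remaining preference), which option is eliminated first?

Round 1: B 9, C 26, A 25, D 18, E 27. Eliminate B.

B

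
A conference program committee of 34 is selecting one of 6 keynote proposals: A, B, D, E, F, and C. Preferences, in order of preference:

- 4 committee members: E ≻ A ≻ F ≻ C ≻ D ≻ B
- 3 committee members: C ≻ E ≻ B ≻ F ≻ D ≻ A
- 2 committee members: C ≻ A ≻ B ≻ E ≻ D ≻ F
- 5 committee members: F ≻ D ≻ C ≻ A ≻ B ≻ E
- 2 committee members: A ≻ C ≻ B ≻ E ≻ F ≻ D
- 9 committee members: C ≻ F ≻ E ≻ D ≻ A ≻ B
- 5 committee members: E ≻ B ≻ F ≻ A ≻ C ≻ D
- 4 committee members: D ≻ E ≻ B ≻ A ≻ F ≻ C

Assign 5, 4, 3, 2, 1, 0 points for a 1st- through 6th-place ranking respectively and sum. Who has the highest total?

A: 4·4 + 3·0 + 2·4 + 5·2 + 2·5 + 9·1 + 5·2 + 4·2 = 71
B: 4·0 + 3·3 + 2·3 + 5·1 + 2·3 + 9·0 + 5·4 + 4·3 = 58
D: 4·1 + 3·1 + 2·1 + 5·4 + 2·0 + 9·2 + 5·0 + 4·5 = 67
E: 4·5 + 3·4 + 2·2 + 5·0 + 2·2 + 9·3 + 5·5 + 4·4 = 108
F: 4·3 + 3·2 + 2·0 + 5·5 + 2·1 + 9·4 + 5·3 + 4·1 = 100
C: 4·2 + 3·5 + 2·5 + 5·3 + 2·4 + 9·5 + 5·1 + 4·0 = 106
E has the highest Borda score (108).

E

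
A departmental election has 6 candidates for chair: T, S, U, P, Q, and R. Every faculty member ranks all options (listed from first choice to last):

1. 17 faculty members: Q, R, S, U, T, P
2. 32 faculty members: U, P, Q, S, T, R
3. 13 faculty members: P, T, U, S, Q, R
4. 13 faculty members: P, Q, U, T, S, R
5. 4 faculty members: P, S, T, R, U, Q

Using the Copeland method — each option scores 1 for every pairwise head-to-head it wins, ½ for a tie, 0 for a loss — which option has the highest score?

U

T: beats R; loses to S, U, P, and Q → score 1.
S: beats T and R; loses to U, P, and Q → score 2.
U: beats T, S, P, Q, and R → score 5.
P: beats T, S, Q, and R; loses to U → score 4.
Q: beats T, S, and R; loses to U and P → score 3.
R: loses to T, S, U, P, and Q → score 0.
U has the best pairwise record.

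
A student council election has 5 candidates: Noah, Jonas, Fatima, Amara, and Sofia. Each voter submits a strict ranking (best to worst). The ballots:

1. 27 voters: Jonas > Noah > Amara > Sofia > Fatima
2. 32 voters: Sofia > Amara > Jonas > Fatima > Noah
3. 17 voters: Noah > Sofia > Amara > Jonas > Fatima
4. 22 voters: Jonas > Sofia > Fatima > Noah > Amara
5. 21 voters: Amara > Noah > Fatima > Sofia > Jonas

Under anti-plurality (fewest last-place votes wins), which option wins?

Last-place votes: Noah 32, Jonas 21, Fatima 44, Amara 22, Sofia 0.
Sofia is ranked last by the fewest voters, so Sofia wins.

Sofia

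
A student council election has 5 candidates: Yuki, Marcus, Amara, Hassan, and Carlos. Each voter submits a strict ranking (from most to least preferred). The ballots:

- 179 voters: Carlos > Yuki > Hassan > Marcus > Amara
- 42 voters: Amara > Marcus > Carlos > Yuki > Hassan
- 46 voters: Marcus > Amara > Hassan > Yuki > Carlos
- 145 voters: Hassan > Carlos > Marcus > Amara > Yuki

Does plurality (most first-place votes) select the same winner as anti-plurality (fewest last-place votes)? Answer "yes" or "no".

no

Plurality — first-place votes: Yuki 0, Marcus 46, Amara 42, Hassan 145, Carlos 179. Winner: Carlos.
Anti-plurality — last-place votes: Yuki 145, Marcus 0, Amara 179, Hassan 42, Carlos 46. Winner: Marcus.
The two methods disagree.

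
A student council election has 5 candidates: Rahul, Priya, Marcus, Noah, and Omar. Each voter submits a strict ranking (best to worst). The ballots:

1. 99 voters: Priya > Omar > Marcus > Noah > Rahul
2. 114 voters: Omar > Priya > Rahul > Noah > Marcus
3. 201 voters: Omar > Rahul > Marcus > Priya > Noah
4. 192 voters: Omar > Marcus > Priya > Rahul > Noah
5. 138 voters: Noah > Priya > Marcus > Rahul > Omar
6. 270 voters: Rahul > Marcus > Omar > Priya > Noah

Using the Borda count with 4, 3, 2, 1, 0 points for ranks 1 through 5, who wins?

Rahul: 99·0 + 114·2 + 201·3 + 192·1 + 138·1 + 270·4 = 2241
Priya: 99·4 + 114·3 + 201·1 + 192·2 + 138·3 + 270·1 = 2007
Marcus: 99·2 + 114·0 + 201·2 + 192·3 + 138·2 + 270·3 = 2262
Noah: 99·1 + 114·1 + 201·0 + 192·0 + 138·4 + 270·0 = 765
Omar: 99·3 + 114·4 + 201·4 + 192·4 + 138·0 + 270·2 = 2865
Omar has the highest Borda score (2865).

Omar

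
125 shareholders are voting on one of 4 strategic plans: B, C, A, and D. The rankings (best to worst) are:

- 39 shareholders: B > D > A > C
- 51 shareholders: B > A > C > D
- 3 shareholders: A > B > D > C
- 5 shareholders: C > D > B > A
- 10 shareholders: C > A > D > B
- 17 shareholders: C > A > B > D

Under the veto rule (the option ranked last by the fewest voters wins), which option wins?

Last-place votes: B 10, C 42, A 5, D 68.
A is ranked last by the fewest voters, so A wins.

A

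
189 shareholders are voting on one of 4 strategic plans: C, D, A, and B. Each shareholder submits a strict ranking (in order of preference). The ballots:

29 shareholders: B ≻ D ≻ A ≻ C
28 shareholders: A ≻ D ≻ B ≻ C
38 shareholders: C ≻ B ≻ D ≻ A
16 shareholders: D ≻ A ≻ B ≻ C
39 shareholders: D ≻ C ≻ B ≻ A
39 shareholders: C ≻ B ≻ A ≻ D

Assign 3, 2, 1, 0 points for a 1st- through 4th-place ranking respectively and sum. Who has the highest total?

C: 29·0 + 28·0 + 38·3 + 16·0 + 39·2 + 39·3 = 309
D: 29·2 + 28·2 + 38·1 + 16·3 + 39·3 + 39·0 = 317
A: 29·1 + 28·3 + 38·0 + 16·2 + 39·0 + 39·1 = 184
B: 29·3 + 28·1 + 38·2 + 16·1 + 39·1 + 39·2 = 324
B has the highest Borda score (324).

B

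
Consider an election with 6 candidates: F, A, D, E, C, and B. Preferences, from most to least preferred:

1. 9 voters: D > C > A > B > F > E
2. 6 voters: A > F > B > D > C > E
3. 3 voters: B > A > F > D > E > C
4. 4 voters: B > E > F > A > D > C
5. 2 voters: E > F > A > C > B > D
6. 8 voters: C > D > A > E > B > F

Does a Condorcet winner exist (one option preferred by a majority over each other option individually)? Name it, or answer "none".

D vs F: 17–15 for D.
D vs A: 17–15 for D.
D vs E: 26–6 for D.
D vs C: 22–10 for D.
D vs B: 17–15 for D.
D beats every other option head-to-head.

D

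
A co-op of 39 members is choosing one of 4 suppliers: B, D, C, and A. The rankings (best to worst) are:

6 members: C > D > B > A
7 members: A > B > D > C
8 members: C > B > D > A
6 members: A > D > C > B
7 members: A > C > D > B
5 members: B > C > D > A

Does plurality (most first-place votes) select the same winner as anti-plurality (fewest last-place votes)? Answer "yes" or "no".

Plurality — first-place votes: B 5, D 0, C 14, A 20. Winner: A.
Anti-plurality — last-place votes: B 13, D 0, C 7, A 19. Winner: D.
The two methods disagree.

no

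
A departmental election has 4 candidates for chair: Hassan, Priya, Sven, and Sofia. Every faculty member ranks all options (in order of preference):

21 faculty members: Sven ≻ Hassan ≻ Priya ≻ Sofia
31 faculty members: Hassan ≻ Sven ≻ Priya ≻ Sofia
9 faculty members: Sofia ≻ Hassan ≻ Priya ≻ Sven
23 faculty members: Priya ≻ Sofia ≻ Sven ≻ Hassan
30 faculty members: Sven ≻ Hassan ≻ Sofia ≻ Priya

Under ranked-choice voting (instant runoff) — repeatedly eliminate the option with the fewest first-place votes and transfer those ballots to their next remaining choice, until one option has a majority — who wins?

Sven

Round 1: Hassan 31, Priya 23, Sven 51, Sofia 9. Eliminate Sofia.
Round 2: Hassan 40, Priya 23, Sven 51. Eliminate Priya.
Round 3: Hassan 40, Sven 74. Sven has a majority.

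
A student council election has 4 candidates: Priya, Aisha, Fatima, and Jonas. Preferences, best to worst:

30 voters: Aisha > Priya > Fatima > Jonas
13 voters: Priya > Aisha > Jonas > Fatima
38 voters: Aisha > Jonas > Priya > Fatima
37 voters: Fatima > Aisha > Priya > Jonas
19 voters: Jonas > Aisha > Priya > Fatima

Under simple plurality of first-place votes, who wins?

Aisha

First-place votes: Priya 13, Aisha 68, Fatima 37, Jonas 19.
Aisha has the most first-place votes.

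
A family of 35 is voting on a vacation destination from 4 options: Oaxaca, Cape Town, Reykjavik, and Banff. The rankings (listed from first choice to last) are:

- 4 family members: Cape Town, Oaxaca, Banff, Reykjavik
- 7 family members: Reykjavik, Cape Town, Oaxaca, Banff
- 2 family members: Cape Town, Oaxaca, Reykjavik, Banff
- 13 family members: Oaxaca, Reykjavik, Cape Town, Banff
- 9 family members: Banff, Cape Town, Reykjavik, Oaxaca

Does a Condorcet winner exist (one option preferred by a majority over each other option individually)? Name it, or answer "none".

Checking pairwise contests:
Cape Town beats Oaxaca 22–13.
Reykjavik beats Cape Town 20–15.
Oaxaca beats Reykjavik 19–16.
Oaxaca beats Banff 26–9.
Every option loses at least one head-to-head, so there is no Condorcet winner.

none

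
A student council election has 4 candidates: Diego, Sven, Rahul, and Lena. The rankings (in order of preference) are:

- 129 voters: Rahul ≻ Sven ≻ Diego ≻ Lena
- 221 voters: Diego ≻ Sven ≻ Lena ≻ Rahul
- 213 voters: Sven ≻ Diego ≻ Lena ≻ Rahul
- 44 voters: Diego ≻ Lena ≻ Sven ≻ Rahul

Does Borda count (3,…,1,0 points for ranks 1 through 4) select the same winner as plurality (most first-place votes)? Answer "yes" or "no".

no

Borda — scores: Diego 1350, Sven 1383, Rahul 387, Lena 522. Winner: Sven.
Plurality — first-place votes: Diego 265, Sven 213, Rahul 129, Lena 0. Winner: Diego.
The two methods disagree.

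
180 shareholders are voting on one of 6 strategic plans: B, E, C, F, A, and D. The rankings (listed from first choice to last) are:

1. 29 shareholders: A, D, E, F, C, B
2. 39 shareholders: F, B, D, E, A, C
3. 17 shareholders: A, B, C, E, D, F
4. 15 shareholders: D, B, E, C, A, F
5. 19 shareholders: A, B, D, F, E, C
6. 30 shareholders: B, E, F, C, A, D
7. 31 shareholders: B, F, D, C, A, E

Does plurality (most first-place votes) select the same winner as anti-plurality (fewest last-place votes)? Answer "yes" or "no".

yes

Plurality — first-place votes: B 61, E 0, C 0, F 39, A 65, D 15. Winner: A.
Anti-plurality — last-place votes: B 29, E 31, C 58, F 32, A 0, D 30. Winner: A.
The two methods agree.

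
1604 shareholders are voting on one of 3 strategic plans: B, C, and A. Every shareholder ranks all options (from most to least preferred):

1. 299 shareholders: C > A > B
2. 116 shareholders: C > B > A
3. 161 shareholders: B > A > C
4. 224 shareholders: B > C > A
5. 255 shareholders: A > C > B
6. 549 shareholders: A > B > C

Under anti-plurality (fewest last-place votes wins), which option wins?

Last-place votes: B 554, C 710, A 340.
A is ranked last by the fewest voters, so A wins.

A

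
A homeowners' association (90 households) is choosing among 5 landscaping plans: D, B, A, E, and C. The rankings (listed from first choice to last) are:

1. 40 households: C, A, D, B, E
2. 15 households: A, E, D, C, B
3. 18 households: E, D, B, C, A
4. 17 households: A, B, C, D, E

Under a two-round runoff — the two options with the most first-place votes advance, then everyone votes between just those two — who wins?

Round 1 first-place votes: D 0, B 0, A 32, E 18, C 40.
C and A advance.
Runoff: C is preferred to A by 58 voters; A by 32.
C wins the runoff.

C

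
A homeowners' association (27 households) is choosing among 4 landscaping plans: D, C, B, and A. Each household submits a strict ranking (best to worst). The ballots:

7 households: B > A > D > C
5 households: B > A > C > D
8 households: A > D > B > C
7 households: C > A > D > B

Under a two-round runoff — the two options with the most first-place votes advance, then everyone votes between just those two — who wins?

A

Round 1 first-place votes: D 0, C 7, B 12, A 8.
B and A advance.
Runoff: B is preferred to A by 12 voters; A by 15.
A wins the runoff.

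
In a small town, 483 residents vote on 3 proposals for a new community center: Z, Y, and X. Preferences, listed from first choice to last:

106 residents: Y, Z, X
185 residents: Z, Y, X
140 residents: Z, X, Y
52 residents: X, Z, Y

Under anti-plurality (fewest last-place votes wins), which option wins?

Z

Last-place votes: Z 0, Y 192, X 291.
Z is ranked last by the fewest voters, so Z wins.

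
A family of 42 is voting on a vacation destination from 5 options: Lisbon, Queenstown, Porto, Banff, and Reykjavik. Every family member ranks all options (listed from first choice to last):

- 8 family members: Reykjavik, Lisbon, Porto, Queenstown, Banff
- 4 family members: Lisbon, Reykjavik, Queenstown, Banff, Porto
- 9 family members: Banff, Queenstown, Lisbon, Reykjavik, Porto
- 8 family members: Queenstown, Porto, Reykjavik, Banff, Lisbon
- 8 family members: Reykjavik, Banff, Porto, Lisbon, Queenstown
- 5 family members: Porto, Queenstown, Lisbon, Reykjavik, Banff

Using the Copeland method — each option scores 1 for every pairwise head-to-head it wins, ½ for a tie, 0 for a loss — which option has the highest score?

Queenstown

Lisbon: ties Porto; loses to Queenstown, Banff, and Reykjavik → score 0.5.
Queenstown: beats Lisbon, Banff, and Reykjavik; ties Porto → score 3.5.
Porto: ties Lisbon, Queenstown, and Banff; loses to Reykjavik → score 1.5.
Banff: beats Lisbon; ties Porto; loses to Queenstown and Reykjavik → score 1.5.
Reykjavik: beats Lisbon, Porto, and Banff; loses to Queenstown → score 3.
Queenstown has the best pairwise record.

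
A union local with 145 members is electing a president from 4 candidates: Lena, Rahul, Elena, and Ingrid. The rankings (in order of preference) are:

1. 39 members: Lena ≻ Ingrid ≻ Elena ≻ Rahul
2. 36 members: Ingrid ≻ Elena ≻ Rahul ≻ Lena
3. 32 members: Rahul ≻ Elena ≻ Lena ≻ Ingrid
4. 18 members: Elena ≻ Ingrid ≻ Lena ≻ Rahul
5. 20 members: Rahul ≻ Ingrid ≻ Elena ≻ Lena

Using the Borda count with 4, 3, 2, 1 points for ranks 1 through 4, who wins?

Ingrid

Lena: 39·4 + 36·1 + 32·2 + 18·2 + 20·1 = 312
Rahul: 39·1 + 36·2 + 32·4 + 18·1 + 20·4 = 337
Elena: 39·2 + 36·3 + 32·3 + 18·4 + 20·2 = 394
Ingrid: 39·3 + 36·4 + 32·1 + 18·3 + 20·3 = 407
Ingrid has the highest Borda score (407).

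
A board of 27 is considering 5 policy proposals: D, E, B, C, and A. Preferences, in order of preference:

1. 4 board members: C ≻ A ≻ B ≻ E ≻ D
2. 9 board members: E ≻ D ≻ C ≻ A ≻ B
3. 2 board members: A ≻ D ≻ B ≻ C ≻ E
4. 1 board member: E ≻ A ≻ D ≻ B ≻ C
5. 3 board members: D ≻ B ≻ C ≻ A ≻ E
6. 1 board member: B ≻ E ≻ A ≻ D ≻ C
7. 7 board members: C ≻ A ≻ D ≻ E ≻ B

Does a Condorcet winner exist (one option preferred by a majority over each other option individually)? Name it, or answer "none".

none

Checking pairwise contests:
E beats D 15–12.
C beats E 16–11.
D beats B 22–5.
D beats C 16–11.
C beats A 23–4.
Every option loses at least one head-to-head, so there is no Condorcet winner.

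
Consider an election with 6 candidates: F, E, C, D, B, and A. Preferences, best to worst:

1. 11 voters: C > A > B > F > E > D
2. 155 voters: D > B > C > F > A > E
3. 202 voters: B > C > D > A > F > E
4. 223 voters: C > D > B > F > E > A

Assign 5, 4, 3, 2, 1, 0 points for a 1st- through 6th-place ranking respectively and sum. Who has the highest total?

F: 11·2 + 155·2 + 202·1 + 223·2 = 980
E: 11·1 + 155·0 + 202·0 + 223·1 = 234
C: 11·5 + 155·3 + 202·4 + 223·5 = 2443
D: 11·0 + 155·5 + 202·3 + 223·4 = 2273
B: 11·3 + 155·4 + 202·5 + 223·3 = 2332
A: 11·4 + 155·1 + 202·2 + 223·0 = 603
C has the highest Borda score (2443).

C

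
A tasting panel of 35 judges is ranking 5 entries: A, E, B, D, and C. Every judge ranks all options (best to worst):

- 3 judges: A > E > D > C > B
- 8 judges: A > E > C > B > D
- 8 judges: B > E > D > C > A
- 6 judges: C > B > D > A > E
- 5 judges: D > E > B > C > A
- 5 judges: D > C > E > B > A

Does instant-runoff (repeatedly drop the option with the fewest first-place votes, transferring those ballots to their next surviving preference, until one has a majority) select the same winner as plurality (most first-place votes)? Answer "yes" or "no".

no

Instant-runoff — R1 A 11, E 0, B 8, D 10, C 6 (E out); R2 A 11, B 8, D 10, C 6 (C out); R3 A 11, B 14, D 10 (D out); R4 A 11, B 24 (B winner). Winner: B.
Plurality — first-place votes: A 11, E 0, B 8, D 10, C 6. Winner: A.
The two methods disagree.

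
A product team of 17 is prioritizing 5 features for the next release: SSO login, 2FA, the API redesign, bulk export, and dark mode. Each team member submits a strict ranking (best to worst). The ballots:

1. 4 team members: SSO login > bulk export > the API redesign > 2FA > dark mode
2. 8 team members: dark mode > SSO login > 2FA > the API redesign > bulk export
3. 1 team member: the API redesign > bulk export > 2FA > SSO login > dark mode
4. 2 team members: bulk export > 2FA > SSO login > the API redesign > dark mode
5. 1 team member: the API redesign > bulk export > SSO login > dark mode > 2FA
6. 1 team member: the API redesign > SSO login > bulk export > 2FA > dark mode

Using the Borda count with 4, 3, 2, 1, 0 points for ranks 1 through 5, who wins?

SSO login

SSO login: 4·4 + 8·3 + 1·1 + 2·2 + 1·2 + 1·3 = 50
2FA: 4·1 + 8·2 + 1·2 + 2·3 + 1·0 + 1·1 = 29
the API redesign: 4·2 + 8·1 + 1·4 + 2·1 + 1·4 + 1·4 = 30
bulk export: 4·3 + 8·0 + 1·3 + 2·4 + 1·3 + 1·2 = 28
dark mode: 4·0 + 8·4 + 1·0 + 2·0 + 1·1 + 1·0 = 33
SSO login has the highest Borda score (50).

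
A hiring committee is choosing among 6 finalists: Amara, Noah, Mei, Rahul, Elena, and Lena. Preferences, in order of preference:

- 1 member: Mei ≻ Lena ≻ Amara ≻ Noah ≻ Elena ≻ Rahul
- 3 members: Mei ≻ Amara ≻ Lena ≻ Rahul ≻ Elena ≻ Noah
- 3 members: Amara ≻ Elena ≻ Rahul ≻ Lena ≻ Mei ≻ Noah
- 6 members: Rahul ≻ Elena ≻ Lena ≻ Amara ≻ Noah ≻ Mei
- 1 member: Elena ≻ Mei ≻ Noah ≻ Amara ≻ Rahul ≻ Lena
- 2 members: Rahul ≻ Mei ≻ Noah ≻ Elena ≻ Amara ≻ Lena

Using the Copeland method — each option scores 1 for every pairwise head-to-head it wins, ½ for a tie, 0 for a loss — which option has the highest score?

Rahul

Amara: beats Noah, Mei, and Lena; ties Rahul; loses to Elena → score 3.5.
Noah: loses to Amara, Mei, Rahul, Elena, and Lena → score 0.
Mei: beats Noah; loses to Amara, Rahul, Elena, and Lena → score 1.
Rahul: beats Noah, Mei, Elena, and Lena; ties Amara → score 4.5.
Elena: beats Amara, Noah, Mei, and Lena; loses to Rahul → score 4.
Lena: beats Noah and Mei; loses to Amara, Rahul, and Elena → score 2.
Rahul has the best pairwise record.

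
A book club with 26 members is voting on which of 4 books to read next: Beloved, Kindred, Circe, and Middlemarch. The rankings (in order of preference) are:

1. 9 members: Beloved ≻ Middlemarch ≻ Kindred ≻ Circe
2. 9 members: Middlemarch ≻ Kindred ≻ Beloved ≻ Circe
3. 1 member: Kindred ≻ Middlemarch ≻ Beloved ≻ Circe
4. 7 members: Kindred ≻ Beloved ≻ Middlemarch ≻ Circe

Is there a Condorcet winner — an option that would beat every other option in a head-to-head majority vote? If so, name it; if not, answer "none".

Checking pairwise contests:
Kindred beats Beloved 17–9.
Middlemarch beats Kindred 18–8.
Beloved beats Circe 26–0.
Beloved beats Middlemarch 16–10.
Every option loses at least one head-to-head, so there is no Condorcet winner.

none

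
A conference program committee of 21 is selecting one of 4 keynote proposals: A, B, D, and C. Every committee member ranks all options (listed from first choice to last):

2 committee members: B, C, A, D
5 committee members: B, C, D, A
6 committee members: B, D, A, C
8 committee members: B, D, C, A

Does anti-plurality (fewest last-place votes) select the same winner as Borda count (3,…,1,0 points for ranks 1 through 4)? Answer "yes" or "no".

Anti-plurality — last-place votes: A 13, B 0, D 2, C 6. Winner: B.
Borda — scores: A 8, B 63, D 33, C 22. Winner: B.
The two methods agree.

yes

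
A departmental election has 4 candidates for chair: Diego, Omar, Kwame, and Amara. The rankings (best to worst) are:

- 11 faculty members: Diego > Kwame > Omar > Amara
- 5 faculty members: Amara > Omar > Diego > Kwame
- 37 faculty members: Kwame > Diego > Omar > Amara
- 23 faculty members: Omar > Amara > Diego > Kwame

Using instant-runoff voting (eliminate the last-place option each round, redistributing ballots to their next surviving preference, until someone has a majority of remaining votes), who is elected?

Round 1: Diego 11, Omar 23, Kwame 37, Amara 5. Eliminate Amara.
Round 2: Diego 11, Omar 28, Kwame 37. Eliminate Diego.
Round 3: Omar 28, Kwame 48. Kwame has a majority.

Kwame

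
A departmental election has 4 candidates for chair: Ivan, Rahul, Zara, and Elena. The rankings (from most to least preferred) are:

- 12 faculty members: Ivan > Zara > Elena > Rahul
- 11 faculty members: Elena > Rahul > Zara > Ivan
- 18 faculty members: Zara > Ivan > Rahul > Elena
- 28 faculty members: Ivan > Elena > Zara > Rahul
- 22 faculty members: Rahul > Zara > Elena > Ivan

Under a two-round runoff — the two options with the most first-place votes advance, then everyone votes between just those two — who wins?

Round 1 first-place votes: Ivan 40, Rahul 22, Zara 18, Elena 11.
Ivan and Rahul advance.
Runoff: Ivan is preferred to Rahul by 58 voters; Rahul by 33.
Ivan wins the runoff.

Ivan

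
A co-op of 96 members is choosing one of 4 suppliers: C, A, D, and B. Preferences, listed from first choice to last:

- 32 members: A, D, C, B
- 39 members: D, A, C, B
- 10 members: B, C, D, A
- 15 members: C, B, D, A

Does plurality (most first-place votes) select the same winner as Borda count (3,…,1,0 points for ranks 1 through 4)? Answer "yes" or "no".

yes

Plurality — first-place votes: C 15, A 32, D 39, B 10. Winner: D.
Borda — scores: C 136, A 174, D 206, B 60. Winner: D.
The two methods agree.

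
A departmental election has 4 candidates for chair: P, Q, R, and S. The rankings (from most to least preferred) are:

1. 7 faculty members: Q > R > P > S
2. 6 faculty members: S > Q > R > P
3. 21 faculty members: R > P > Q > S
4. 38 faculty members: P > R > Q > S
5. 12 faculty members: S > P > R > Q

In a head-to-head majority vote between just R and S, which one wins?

Voters preferring R to S: 66; preferring S to R: 18.
R wins the head-to-head.

R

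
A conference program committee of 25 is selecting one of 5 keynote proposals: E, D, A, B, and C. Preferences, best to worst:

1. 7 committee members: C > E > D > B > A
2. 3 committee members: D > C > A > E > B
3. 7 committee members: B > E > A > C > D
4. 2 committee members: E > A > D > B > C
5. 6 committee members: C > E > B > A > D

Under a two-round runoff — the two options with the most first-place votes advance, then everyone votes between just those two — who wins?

Round 1 first-place votes: E 2, D 3, A 0, B 7, C 13.
C and B advance.
Runoff: C is preferred to B by 16 voters; B by 9.
C wins the runoff.

C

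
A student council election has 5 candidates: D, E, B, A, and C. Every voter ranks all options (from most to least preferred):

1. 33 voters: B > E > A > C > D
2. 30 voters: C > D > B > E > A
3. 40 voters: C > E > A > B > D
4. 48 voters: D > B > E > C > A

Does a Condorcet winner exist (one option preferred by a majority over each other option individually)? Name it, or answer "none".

none

Checking pairwise contests:
C beats D 103–48.
D beats E 78–73.
D beats B 78–73.
D beats A 78–73.
E beats C 81–70.
Every option loses at least one head-to-head, so there is no Condorcet winner.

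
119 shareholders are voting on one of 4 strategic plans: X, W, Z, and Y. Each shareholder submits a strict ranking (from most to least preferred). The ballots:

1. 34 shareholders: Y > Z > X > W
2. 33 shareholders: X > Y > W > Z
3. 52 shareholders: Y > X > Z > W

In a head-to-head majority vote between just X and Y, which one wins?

Voters preferring X to Y: 33; preferring Y to X: 86.
Y wins the head-to-head.

Y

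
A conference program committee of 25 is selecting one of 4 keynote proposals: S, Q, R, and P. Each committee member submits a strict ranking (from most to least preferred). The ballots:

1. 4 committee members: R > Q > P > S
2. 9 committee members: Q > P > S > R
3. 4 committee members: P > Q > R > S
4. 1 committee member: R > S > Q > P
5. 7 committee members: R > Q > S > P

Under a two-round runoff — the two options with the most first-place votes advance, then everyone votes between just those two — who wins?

Round 1 first-place votes: S 0, Q 9, R 12, P 4.
R and Q advance.
Runoff: R is preferred to Q by 12 voters; Q by 13.
Q wins the runoff.

Q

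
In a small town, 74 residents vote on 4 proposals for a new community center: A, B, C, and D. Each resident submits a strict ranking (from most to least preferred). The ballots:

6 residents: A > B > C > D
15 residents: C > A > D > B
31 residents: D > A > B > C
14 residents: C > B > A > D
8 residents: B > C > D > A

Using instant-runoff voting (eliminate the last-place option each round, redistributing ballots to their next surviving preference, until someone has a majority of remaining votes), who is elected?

Round 1: A 6, B 8, C 29, D 31. Eliminate A.
Round 2: B 14, C 29, D 31. Eliminate B.
Round 3: C 43, D 31. C has a majority.

C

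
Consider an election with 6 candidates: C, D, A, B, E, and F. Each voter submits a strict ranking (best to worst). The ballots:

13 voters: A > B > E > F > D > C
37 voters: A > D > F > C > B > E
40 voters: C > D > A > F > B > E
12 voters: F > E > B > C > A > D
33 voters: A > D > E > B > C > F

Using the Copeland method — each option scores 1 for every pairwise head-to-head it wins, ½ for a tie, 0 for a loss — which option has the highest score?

C: beats B, E, and F; loses to D and A → score 3.
D: beats C, B, E, and F; loses to A → score 4.
A: beats C, D, B, E, and F → score 5.
B: beats E; loses to C, D, A, and F → score 1.
E: loses to C, D, A, B, and F → score 0.
F: beats B and E; loses to C, D, and A → score 2.
A has the best pairwise record.

A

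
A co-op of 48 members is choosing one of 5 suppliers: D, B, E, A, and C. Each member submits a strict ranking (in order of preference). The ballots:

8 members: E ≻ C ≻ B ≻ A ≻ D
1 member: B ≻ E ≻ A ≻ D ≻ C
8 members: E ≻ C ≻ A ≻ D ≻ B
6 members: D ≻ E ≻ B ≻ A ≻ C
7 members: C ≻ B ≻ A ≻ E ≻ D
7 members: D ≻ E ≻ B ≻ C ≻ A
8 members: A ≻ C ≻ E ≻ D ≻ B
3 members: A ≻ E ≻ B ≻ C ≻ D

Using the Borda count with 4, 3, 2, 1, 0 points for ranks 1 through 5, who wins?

D: 8·0 + 1·1 + 8·1 + 6·4 + 7·0 + 7·4 + 8·1 + 3·0 = 69
B: 8·2 + 1·4 + 8·0 + 6·2 + 7·3 + 7·2 + 8·0 + 3·2 = 73
E: 8·4 + 1·3 + 8·4 + 6·3 + 7·1 + 7·3 + 8·2 + 3·3 = 138
A: 8·1 + 1·2 + 8·2 + 6·1 + 7·2 + 7·0 + 8·4 + 3·4 = 90
C: 8·3 + 1·0 + 8·3 + 6·0 + 7·4 + 7·1 + 8·3 + 3·1 = 110
E has the highest Borda score (138).

E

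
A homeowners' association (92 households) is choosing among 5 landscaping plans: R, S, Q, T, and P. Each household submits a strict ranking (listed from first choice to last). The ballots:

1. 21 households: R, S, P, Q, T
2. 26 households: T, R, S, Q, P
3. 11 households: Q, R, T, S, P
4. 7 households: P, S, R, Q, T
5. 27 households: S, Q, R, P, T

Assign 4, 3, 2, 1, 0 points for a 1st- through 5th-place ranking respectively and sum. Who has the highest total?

R

R: 21·4 + 26·3 + 11·3 + 7·2 + 27·2 = 263
S: 21·3 + 26·2 + 11·1 + 7·3 + 27·4 = 255
Q: 21·1 + 26·1 + 11·4 + 7·1 + 27·3 = 179
T: 21·0 + 26·4 + 11·2 + 7·0 + 27·0 = 126
P: 21·2 + 26·0 + 11·0 + 7·4 + 27·1 = 97
R has the highest Borda score (263).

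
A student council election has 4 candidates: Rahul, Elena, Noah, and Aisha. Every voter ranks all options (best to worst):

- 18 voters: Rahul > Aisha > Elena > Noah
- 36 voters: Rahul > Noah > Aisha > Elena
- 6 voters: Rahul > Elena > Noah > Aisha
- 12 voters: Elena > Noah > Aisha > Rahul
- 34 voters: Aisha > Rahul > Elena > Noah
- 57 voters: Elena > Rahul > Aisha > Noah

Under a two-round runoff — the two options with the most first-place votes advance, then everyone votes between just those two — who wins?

Rahul

Round 1 first-place votes: Rahul 60, Elena 69, Noah 0, Aisha 34.
Elena and Rahul advance.
Runoff: Elena is preferred to Rahul by 69 voters; Rahul by 94.
Rahul wins the runoff.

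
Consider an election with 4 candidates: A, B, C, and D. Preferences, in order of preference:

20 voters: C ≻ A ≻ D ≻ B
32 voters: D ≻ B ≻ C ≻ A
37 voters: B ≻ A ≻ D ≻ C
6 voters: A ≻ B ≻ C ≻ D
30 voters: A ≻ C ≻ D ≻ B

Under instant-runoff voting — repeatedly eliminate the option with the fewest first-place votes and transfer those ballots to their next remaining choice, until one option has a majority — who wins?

B

Round 1: A 36, B 37, C 20, D 32. Eliminate C.
Round 2: A 56, B 37, D 32. Eliminate D.
Round 3: A 56, B 69. B has a majority.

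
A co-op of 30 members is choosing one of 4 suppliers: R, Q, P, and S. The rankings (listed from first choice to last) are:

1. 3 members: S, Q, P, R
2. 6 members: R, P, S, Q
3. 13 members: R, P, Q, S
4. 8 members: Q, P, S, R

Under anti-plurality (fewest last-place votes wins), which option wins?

P

Last-place votes: R 11, Q 6, P 0, S 13.
P is ranked last by the fewest voters, so P wins.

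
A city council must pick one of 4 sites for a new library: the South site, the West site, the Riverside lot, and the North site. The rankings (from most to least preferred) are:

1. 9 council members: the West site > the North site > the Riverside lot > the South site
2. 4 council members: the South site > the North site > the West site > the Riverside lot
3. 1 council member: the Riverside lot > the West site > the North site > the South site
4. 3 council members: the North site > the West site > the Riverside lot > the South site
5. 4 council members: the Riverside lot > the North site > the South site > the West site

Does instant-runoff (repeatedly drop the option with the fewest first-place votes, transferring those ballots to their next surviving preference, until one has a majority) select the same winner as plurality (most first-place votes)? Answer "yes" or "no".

yes

Instant-runoff — R1 the South site 4, the West site 9, the Riverside lot 5, the North site 3 (the North site out); R2 the South site 4, the West site 12, the Riverside lot 5 (the West site winner). Winner: the West site.
Plurality — first-place votes: the South site 4, the West site 9, the Riverside lot 5, the North site 3. Winner: the West site.
The two methods agree.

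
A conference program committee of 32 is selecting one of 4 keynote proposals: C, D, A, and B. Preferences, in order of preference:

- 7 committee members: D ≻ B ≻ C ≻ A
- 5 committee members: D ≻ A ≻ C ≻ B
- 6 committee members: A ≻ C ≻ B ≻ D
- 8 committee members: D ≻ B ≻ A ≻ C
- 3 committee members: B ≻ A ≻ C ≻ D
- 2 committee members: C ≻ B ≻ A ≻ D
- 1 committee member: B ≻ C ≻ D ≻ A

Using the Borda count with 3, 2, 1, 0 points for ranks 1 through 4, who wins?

C: 7·1 + 5·1 + 6·2 + 8·0 + 3·1 + 2·3 + 1·2 = 35
D: 7·3 + 5·3 + 6·0 + 8·3 + 3·0 + 2·0 + 1·1 = 61
A: 7·0 + 5·2 + 6·3 + 8·1 + 3·2 + 2·1 + 1·0 = 44
B: 7·2 + 5·0 + 6·1 + 8·2 + 3·3 + 2·2 + 1·3 = 52
D has the highest Borda score (61).

D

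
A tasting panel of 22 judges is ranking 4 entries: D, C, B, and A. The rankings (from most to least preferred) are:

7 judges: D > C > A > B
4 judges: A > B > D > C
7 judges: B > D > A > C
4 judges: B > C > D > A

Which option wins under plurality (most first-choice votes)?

B

First-place votes: D 7, C 0, B 11, A 4.
B has the most first-place votes.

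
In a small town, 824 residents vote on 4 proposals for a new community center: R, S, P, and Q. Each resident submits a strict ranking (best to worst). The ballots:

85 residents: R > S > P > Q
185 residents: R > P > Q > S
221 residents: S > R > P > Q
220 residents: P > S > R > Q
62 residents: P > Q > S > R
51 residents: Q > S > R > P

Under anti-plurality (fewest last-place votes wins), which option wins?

P

Last-place votes: R 62, S 185, P 51, Q 526.
P is ranked last by the fewest voters, so P wins.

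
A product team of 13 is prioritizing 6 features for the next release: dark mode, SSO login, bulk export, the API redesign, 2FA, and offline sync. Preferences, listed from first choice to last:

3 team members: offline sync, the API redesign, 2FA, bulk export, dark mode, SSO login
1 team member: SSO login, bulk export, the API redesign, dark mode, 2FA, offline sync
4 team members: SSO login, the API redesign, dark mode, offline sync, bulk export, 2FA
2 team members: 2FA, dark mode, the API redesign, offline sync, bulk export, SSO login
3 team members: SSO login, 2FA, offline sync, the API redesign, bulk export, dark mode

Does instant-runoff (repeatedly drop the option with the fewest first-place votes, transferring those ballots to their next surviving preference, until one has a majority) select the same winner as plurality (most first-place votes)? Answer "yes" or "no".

yes

Instant-runoff — R1 dark mode 0, SSO login 8, bulk export 0, the API redesign 0, 2FA 2, offline sync 3 (SSO login winner). Winner: SSO login.
Plurality — first-place votes: dark mode 0, SSO login 8, bulk export 0, the API redesign 0, 2FA 2, offline sync 3. Winner: SSO login.
The two methods agree.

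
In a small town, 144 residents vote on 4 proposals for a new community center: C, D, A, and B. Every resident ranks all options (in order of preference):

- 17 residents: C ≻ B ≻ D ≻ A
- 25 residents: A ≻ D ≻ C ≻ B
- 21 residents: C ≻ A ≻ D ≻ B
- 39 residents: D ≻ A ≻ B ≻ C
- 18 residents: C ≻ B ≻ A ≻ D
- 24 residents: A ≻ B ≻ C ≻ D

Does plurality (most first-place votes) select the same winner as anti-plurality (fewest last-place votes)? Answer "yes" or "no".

no

Plurality — first-place votes: C 56, D 39, A 49, B 0. Winner: C.
Anti-plurality — last-place votes: C 39, D 42, A 17, B 46. Winner: A.
The two methods disagree.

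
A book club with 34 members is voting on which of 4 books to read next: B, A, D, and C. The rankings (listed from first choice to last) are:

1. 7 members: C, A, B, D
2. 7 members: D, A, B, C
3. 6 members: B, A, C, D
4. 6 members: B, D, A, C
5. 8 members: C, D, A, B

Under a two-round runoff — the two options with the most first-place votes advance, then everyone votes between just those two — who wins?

Round 1 first-place votes: B 12, A 0, D 7, C 15.
C and B advance.
Runoff: C is preferred to B by 15 voters; B by 19.
B wins the runoff.

B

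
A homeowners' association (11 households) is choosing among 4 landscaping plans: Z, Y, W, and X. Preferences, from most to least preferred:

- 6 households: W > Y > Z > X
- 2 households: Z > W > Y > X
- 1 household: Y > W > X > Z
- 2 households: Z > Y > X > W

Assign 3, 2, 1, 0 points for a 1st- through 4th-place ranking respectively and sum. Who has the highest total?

W

Z: 6·1 + 2·3 + 1·0 + 2·3 = 18
Y: 6·2 + 2·1 + 1·3 + 2·2 = 21
W: 6·3 + 2·2 + 1·2 + 2·0 = 24
X: 6·0 + 2·0 + 1·1 + 2·1 = 3
W has the highest Borda score (24).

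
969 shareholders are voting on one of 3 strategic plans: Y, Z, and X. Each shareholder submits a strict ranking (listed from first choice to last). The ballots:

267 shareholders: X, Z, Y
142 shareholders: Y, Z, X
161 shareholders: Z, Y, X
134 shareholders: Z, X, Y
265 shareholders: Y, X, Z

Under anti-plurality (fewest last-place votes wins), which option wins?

Last-place votes: Y 401, Z 265, X 303.
Z is ranked last by the fewest voters, so Z wins.

Z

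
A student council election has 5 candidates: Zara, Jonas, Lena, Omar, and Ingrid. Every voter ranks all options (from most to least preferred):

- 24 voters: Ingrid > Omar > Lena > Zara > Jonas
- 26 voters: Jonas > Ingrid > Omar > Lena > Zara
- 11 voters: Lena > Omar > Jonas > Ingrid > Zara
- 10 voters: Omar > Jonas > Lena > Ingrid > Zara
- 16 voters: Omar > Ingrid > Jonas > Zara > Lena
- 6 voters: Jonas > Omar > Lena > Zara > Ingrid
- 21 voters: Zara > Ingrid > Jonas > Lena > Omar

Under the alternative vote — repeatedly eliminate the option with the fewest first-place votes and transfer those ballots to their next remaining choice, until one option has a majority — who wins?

Round 1: Zara 21, Jonas 32, Lena 11, Omar 26, Ingrid 24. Eliminate Lena.
Round 2: Zara 21, Jonas 32, Omar 37, Ingrid 24. Eliminate Zara.
Round 3: Jonas 32, Omar 37, Ingrid 45. Eliminate Jonas.
Round 4: Omar 43, Ingrid 71. Ingrid has a majority.

Ingrid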